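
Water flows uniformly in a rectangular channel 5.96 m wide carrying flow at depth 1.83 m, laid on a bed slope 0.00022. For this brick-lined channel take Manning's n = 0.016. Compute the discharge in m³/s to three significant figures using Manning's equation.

A = b·y = 5.96 × 1.83 = 10.91 m²
P = b + 2y = 5.96 + 2×1.83 = 9.620 m
R = A/P = 10.91/9.620 = 1.134 m
Q = (1/n)·A·R^(2/3)·S^(1/2) = (1/0.016) × 10.91 × 1.134^(2/3) × 0.00022^(1/2) = 10.99 m³/s

11.0 m³/s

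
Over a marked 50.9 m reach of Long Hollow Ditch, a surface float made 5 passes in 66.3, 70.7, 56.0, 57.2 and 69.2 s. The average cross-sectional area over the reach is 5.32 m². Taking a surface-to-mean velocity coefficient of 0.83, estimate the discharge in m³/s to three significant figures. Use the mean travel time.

3.52 m³/s

t̄ = (66.3 + 70.7 + 56.0 + 57.2 + 69.2) / 5 = 63.88 s
v_surface = L / t̄ = 50.9 / 63.88 = 0.7968 m/s
v_mean = 0.83 × 0.7968 = 0.6613 m/s
Q = A × v_mean = 5.32 × 0.6613 = 3.518 m³/s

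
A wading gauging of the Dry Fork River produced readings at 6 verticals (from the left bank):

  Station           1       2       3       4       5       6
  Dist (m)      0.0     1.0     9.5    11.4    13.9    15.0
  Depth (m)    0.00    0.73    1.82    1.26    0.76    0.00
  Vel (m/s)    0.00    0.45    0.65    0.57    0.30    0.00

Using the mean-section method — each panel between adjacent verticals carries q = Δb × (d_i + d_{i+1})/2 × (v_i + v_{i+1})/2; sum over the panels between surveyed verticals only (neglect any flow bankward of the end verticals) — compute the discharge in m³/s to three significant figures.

Panel 1-2: Δb = 1 m, d̄ = (0.00+0.73)/2 = 0.365, v̄ = (0.00+0.45)/2 = 0.225 → q = 1×0.365×0.225 = 0.08213 m³/s
Panel 2-3: Δb = 8.5 m, d̄ = (0.73+1.82)/2 = 1.275, v̄ = (0.45+0.65)/2 = 0.55 → q = 8.5×1.275×0.55 = 5.961 m³/s
Panel 3-4: Δb = 1.9 m, d̄ = (1.82+1.26)/2 = 1.54, v̄ = (0.65+0.57)/2 = 0.61 → q = 1.9×1.54×0.61 = 1.785 m³/s
Panel 4-5: Δb = 2.5 m, d̄ = (1.26+0.76)/2 = 1.01, v̄ = (0.57+0.30)/2 = 0.435 → q = 2.5×1.01×0.435 = 1.098 m³/s
Panel 5-6: Δb = 1.1 m, d̄ = (0.76+0.00)/2 = 0.38, v̄ = (0.30+0.00)/2 = 0.15 → q = 1.1×0.38×0.15 = 0.06270 m³/s
Q = Σ q = 8.989 m³/s

8.99 m³/s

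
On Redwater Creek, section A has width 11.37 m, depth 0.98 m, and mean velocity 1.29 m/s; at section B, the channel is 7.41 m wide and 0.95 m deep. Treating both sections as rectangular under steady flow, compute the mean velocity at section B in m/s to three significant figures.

2.04 m/s

Q = A₁V₁ = (11.37×0.98) × 1.29 = 14.37 m³/s
A₂ = 7.41 × 0.95 = 7.040 m²
V₂ = Q/A₂ = 14.37/7.040 = 2.042 m/s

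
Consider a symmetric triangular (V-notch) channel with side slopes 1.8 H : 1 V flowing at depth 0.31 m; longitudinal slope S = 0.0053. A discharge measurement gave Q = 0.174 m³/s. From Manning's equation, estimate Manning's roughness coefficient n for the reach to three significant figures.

A = z·y² = 1.8×0.31² = 0.1730 m²
P = 2y√(1+z²) = 2×0.31×√(1+1.8²) = 1.277 m
R = A/P = 0.1730/1.277 = 0.1355 m
n = (1/Q)·A·R^(2/3)·S^(1/2) = (1/0.174) × 0.1730 × 0.2638 × 0.07280 = 0.01909

0.0191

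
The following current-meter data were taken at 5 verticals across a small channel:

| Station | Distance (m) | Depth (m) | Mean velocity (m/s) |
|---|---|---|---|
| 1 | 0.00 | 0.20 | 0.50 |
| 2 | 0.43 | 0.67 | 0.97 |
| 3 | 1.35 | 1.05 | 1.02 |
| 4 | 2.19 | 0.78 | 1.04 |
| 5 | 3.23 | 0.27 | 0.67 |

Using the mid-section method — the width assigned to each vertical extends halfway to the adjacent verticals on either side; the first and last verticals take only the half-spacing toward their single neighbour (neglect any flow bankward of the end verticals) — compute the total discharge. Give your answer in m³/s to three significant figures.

w_1 = (0.43 − 0.00)/2 = 0.215 m; q_1 = 0.50 × 0.20 × 0.215 = 0.02150 m³/s
w_2 = (1.35 − 0.00)/2 = 0.675 m; q_2 = 0.97 × 0.67 × 0.675 = 0.4387 m³/s
w_3 = (2.19 − 0.43)/2 = 0.88 m; q_3 = 1.02 × 1.05 × 0.88 = 0.9425 m³/s
w_4 = (3.23 − 1.35)/2 = 0.94 m; q_4 = 1.04 × 0.78 × 0.94 = 0.7625 m³/s
w_5 = (3.23 − 2.19)/2 = 0.52 m; q_5 = 0.67 × 0.27 × 0.52 = 0.09407 m³/s
Q = Σ qᵢ = 2.259 m³/s

2.26 m³/s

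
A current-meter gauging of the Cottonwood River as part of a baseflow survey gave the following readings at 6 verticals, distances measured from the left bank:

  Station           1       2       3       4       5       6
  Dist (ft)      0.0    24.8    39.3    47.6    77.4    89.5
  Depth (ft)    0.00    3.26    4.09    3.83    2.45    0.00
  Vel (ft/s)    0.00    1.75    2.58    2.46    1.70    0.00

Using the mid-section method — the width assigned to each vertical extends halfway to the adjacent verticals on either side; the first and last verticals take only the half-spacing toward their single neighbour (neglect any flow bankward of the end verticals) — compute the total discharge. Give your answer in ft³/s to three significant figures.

499 ft³/s

w_2 = (39.3 − 0.0)/2 = 19.65 ft; q_2 = 1.75 × 3.26 × 19.65 = 112.1 ft³/s
w_3 = (47.6 − 24.8)/2 = 11.4 ft; q_3 = 2.58 × 4.09 × 11.4 = 120.3 ft³/s
w_4 = (77.4 − 39.3)/2 = 19.05 ft; q_4 = 2.46 × 3.83 × 19.05 = 179.5 ft³/s
w_5 = (89.5 − 47.6)/2 = 20.95 ft; q_5 = 1.70 × 2.45 × 20.95 = 87.26 ft³/s
Stations 1, 6 contribute zero (depth or velocity is 0).
Q = Σ qᵢ = 499.1 ft³/s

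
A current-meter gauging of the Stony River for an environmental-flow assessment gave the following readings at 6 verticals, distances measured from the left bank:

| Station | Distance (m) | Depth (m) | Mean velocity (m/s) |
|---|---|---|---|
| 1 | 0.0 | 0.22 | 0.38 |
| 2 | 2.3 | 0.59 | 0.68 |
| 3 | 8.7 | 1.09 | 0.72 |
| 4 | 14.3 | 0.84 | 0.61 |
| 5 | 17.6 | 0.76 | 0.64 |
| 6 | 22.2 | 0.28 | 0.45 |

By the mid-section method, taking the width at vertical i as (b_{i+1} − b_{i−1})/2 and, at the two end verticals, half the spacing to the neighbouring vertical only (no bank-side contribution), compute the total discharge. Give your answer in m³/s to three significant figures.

w_1 = (2.3 − 0.0)/2 = 1.15 m; q_1 = 0.38 × 0.22 × 1.15 = 0.09614 m³/s
w_2 = (8.7 − 0.0)/2 = 4.35 m; q_2 = 0.68 × 0.59 × 4.35 = 1.745 m³/s
w_3 = (14.3 − 2.3)/2 = 6 m; q_3 = 0.72 × 1.09 × 6 = 4.709 m³/s
w_4 = (17.6 − 8.7)/2 = 4.45 m; q_4 = 0.61 × 0.84 × 4.45 = 2.280 m³/s
w_5 = (22.2 − 14.3)/2 = 3.95 m; q_5 = 0.64 × 0.76 × 3.95 = 1.921 m³/s
w_6 = (22.2 − 17.6)/2 = 2.3 m; q_6 = 0.45 × 0.28 × 2.3 = 0.2898 m³/s
Q = Σ qᵢ = 11.04 m³/s

11.0 m³/s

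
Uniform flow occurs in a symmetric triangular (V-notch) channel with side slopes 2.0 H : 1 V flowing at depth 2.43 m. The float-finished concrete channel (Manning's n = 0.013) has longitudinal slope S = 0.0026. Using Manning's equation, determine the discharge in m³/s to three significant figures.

49.0 m³/s

A = z·y² = 2.0×2.43² = 11.81 m²
P = 2y√(1+z²) = 2×2.43×√(1+2.0²) = 10.87 m
R = A/P = 11.81/10.87 = 1.087 m
Q = (1/n)·A·R^(2/3)·S^(1/2) = (1/0.013) × 11.81 × 1.087^(2/3) × 0.0026^(1/2) = 48.96 m³/s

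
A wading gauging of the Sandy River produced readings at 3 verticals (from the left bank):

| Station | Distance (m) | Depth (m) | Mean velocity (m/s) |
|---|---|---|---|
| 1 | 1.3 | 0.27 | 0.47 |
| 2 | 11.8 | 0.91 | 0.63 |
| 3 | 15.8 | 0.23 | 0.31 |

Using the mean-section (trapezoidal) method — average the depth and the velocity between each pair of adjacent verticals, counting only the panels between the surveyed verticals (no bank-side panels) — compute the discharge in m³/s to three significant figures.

Panel 1-2: Δb = 10.5 m, d̄ = (0.27+0.91)/2 = 0.59, v̄ = (0.47+0.63)/2 = 0.55 → q = 10.5×0.59×0.55 = 3.407 m³/s
Panel 2-3: Δb = 4 m, d̄ = (0.91+0.23)/2 = 0.57, v̄ = (0.63+0.31)/2 = 0.47 → q = 4×0.57×0.47 = 1.072 m³/s
Q = Σ q = 4.479 m³/s

4.48 m³/s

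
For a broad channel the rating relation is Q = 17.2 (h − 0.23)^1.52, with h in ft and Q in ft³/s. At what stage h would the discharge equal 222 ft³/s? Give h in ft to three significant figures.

5.61 ft

h − h₀ = (Q/C)^(1/b) = (222/17.2)^(1/1.52) = 5.380 ft
h = 0.23 + 5.380 = 5.610 ft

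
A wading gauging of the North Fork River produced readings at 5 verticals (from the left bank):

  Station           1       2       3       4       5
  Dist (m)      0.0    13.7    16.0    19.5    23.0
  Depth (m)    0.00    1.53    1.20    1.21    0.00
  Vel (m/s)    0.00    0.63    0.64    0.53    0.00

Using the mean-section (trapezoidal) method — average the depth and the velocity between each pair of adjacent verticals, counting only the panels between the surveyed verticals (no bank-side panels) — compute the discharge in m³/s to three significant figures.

Panel 1-2: Δb = 13.7 m, d̄ = (0.00+1.53)/2 = 0.765, v̄ = (0.00+0.63)/2 = 0.315 → q = 13.7×0.765×0.315 = 3.301 m³/s
Panel 2-3: Δb = 2.3 m, d̄ = (1.53+1.20)/2 = 1.365, v̄ = (0.63+0.64)/2 = 0.635 → q = 2.3×1.365×0.635 = 1.994 m³/s
Panel 3-4: Δb = 3.5 m, d̄ = (1.20+1.21)/2 = 1.205, v̄ = (0.64+0.53)/2 = 0.585 → q = 3.5×1.205×0.585 = 2.467 m³/s
Panel 4-5: Δb = 3.5 m, d̄ = (1.21+0.00)/2 = 0.605, v̄ = (0.53+0.00)/2 = 0.265 → q = 3.5×0.605×0.265 = 0.5611 m³/s
Q = Σ q = 8.323 m³/s

8.32 m³/s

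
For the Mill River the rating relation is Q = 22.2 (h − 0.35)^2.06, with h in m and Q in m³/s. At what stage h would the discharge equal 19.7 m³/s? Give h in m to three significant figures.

h − h₀ = (Q/C)^(1/b) = (19.7/22.2)^(1/2.06) = 0.9437 m
h = 0.35 + 0.9437 = 1.294 m

1.29 m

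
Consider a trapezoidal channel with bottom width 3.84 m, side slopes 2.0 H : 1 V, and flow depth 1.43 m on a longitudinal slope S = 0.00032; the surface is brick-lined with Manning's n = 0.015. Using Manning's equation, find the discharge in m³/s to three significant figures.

A = (b + z·y)·y = (3.84 + 2.0×1.43)×1.43 = 9.581 m²
P = b + 2y√(1+z²) = 3.84 + 2×1.43×√(1+2.0²) = 10.24 m
R = A/P = 9.581/10.24 = 0.9361 m
Q = (1/n)·A·R^(2/3)·S^(1/2) = (1/0.015) × 9.581 × 0.9361^(2/3) × 0.00032^(1/2) = 10.93 m³/s

10.9 m³/s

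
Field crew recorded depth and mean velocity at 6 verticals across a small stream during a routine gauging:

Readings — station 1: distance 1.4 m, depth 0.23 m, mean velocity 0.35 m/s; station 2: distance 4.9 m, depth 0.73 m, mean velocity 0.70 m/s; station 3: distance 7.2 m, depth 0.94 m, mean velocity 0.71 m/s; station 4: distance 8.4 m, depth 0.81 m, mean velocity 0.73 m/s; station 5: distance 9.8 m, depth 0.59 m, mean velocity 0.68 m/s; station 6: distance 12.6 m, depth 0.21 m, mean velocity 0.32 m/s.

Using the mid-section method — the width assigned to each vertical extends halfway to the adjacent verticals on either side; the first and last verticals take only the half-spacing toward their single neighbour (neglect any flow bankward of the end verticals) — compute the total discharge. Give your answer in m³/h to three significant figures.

w_1 = (4.9 − 1.4)/2 = 1.75 m; q_1 = 0.35 × 0.23 × 1.75 = 0.1409 m³/s
w_2 = (7.2 − 1.4)/2 = 2.9 m; q_2 = 0.70 × 0.73 × 2.9 = 1.482 m³/s
w_3 = (8.4 − 4.9)/2 = 1.75 m; q_3 = 0.71 × 0.94 × 1.75 = 1.168 m³/s
w_4 = (9.8 − 7.2)/2 = 1.3 m; q_4 = 0.73 × 0.81 × 1.3 = 0.7687 m³/s
w_5 = (12.6 − 8.4)/2 = 2.1 m; q_5 = 0.68 × 0.59 × 2.1 = 0.8425 m³/s
w_6 = (12.6 − 9.8)/2 = 1.4 m; q_6 = 0.32 × 0.21 × 1.4 = 0.09408 m³/s
Q = Σ qᵢ = 4.496 m³/s
= 4.496 × 3600 = 16190 m³/h

16200 m³/h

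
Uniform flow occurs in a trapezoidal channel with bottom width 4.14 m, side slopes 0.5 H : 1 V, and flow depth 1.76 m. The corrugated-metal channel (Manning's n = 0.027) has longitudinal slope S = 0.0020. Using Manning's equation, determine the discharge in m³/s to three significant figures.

A = (b + z·y)·y = (4.14 + 0.5×1.76)×1.76 = 8.835 m²
P = b + 2y√(1+z²) = 4.14 + 2×1.76×√(1+0.5²) = 8.075 m
R = A/P = 8.835/8.075 = 1.094 m
Q = (1/n)·A·R^(2/3)·S^(1/2) = (1/0.027) × 8.835 × 1.094^(2/3) × 0.0020^(1/2) = 15.54 m³/s

15.5 m³/s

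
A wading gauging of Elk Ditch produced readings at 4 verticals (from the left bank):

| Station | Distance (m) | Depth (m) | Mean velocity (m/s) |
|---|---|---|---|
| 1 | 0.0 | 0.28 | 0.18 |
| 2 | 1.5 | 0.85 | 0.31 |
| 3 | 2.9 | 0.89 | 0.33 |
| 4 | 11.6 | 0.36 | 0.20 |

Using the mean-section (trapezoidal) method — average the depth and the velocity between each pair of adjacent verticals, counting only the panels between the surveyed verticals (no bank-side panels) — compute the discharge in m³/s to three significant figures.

Panel 1-2: Δb = 1.5 m, d̄ = (0.28+0.85)/2 = 0.565, v̄ = (0.18+0.31)/2 = 0.245 → q = 1.5×0.565×0.245 = 0.2076 m³/s
Panel 2-3: Δb = 1.4 m, d̄ = (0.85+0.89)/2 = 0.87, v̄ = (0.31+0.33)/2 = 0.32 → q = 1.4×0.87×0.32 = 0.3898 m³/s
Panel 3-4: Δb = 8.7 m, d̄ = (0.89+0.36)/2 = 0.625, v̄ = (0.33+0.20)/2 = 0.265 → q = 8.7×0.625×0.265 = 1.441 m³/s
Q = Σ q = 2.038 m³/s

2.04 m³/s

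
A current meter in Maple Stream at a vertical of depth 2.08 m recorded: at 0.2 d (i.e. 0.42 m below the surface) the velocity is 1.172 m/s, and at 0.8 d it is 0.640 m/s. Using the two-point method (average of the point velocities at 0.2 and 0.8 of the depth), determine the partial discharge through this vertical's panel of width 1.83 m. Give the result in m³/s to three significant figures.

v̄ = (1.172 + 0.640) / 2 = 0.9060 m/s
q = v̄ × d × w = 0.9060 × 2.08 × 1.83 = 3.449 m³/s

3.45 m³/s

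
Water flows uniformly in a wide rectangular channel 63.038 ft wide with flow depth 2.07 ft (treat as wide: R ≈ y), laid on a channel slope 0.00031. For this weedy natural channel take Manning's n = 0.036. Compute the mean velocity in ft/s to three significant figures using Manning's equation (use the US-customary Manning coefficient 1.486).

1.18 ft/s

A = b·y = 63.038 × 2.07 = 130.5 ft²
Wide channel: R ≈ y = 2.07 ft
Q = (1.486/n)·A·R^(2/3)·S^(1/2) = (1.486/0.036) × 130.5 × 2.070^(2/3) × 0.00031^(1/2) = 154.0 ft³/s
V = Q/A = 154.0/130.5 = 1.180 ft/s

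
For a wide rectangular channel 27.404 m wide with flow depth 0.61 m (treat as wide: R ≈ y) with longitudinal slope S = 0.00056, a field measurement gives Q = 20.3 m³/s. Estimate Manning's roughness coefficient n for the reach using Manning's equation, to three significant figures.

0.0140

A = b·y = 27.404 × 0.61 = 16.72 m²
Wide channel: R ≈ y = 0.61 m
n = (1/Q)·A·R^(2/3)·S^(1/2) = (1/20.3) × 16.72 × 0.7193 × 0.02366 = 0.01402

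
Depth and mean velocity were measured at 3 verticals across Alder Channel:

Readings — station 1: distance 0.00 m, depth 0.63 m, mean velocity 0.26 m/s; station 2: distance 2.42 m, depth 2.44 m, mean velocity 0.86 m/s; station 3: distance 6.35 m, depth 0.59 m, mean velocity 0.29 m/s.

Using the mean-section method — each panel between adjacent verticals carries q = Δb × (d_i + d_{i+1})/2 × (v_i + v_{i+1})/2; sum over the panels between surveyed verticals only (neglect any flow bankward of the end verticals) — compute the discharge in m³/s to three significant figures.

Panel 1-2: Δb = 2.42 m, d̄ = (0.63+2.44)/2 = 1.535, v̄ = (0.26+0.86)/2 = 0.56 → q = 2.42×1.535×0.56 = 2.080 m³/s
Panel 2-3: Δb = 3.93 m, d̄ = (2.44+0.59)/2 = 1.515, v̄ = (0.86+0.29)/2 = 0.575 → q = 3.93×1.515×0.575 = 3.424 m³/s
Q = Σ q = 5.504 m³/s

5.50 m³/s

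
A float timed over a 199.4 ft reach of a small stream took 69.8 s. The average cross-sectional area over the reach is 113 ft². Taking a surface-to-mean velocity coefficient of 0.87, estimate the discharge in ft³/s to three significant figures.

281 ft³/s

v_surface = L / t̄ = 199.4 / 69.8 = 2.857 ft/s
v_mean = 0.87 × 2.857 = 2.485 ft/s
Q = A × v_mean = 113 × 2.485 = 280.8 ft³/s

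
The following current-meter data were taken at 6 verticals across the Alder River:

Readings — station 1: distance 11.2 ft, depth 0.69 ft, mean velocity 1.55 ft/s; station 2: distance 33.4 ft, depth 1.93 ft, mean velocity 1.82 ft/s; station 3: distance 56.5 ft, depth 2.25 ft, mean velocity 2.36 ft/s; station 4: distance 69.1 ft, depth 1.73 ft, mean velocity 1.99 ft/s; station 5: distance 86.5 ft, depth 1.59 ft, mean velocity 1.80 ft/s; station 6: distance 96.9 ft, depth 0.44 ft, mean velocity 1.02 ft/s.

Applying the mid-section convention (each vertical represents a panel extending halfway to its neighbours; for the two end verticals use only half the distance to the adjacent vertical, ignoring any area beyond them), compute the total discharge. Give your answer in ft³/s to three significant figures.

w_1 = (33.4 − 11.2)/2 = 11.1 ft; q_1 = 1.55 × 0.69 × 11.1 = 11.87 ft³/s
w_2 = (56.5 − 11.2)/2 = 22.65 ft; q_2 = 1.82 × 1.93 × 22.65 = 79.56 ft³/s
w_3 = (69.1 − 33.4)/2 = 17.85 ft; q_3 = 2.36 × 2.25 × 17.85 = 94.78 ft³/s
w_4 = (86.5 − 56.5)/2 = 15 ft; q_4 = 1.99 × 1.73 × 15 = 51.64 ft³/s
w_5 = (96.9 − 69.1)/2 = 13.9 ft; q_5 = 1.80 × 1.59 × 13.9 = 39.78 ft³/s
w_6 = (96.9 − 86.5)/2 = 5.2 ft; q_6 = 1.02 × 0.44 × 5.2 = 2.334 ft³/s
Q = Σ qᵢ = 280.0 ft³/s

280 ft³/s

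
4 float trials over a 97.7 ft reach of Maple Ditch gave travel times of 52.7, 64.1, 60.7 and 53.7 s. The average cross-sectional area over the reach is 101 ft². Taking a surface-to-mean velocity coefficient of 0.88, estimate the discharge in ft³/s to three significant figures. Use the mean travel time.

t̄ = (52.7 + 64.1 + 60.7 + 53.7) / 4 = 57.8 s
v_surface = L / t̄ = 97.7 / 57.8 = 1.690 ft/s
v_mean = 0.88 × 1.690 = 1.487 ft/s
Q = A × v_mean = 101 × 1.487 = 150.2 ft³/s

150 ft³/s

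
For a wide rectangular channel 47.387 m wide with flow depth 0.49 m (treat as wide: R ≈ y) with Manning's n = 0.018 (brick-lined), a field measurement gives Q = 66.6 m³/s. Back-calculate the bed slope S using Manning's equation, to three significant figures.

A = b·y = 47.387 × 0.49 = 23.22 m²
Wide channel: R ≈ y = 0.49 m
S = (Q·n / (1·A·R^(2/3)))² = (66.6×0.018 / (1×23.22×0.6215))² = 0.006900

0.00690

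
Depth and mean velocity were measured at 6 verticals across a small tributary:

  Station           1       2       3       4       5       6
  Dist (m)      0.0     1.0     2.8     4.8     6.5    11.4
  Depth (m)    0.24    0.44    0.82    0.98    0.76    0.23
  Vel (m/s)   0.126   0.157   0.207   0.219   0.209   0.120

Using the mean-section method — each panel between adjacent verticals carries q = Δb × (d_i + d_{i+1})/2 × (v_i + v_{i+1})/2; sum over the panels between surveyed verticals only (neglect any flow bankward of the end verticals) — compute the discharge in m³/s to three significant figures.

1.35 m³/s

Panel 1-2: Δb = 1 m, d̄ = (0.24+0.44)/2 = 0.34, v̄ = (0.126+0.157)/2 = 0.1415 → q = 1×0.34×0.1415 = 0.04811 m³/s
Panel 2-3: Δb = 1.8 m, d̄ = (0.44+0.82)/2 = 0.63, v̄ = (0.157+0.207)/2 = 0.182 → q = 1.8×0.63×0.182 = 0.2064 m³/s
Panel 3-4: Δb = 2 m, d̄ = (0.82+0.98)/2 = 0.9, v̄ = (0.207+0.219)/2 = 0.213 → q = 2×0.9×0.213 = 0.3834 m³/s
Panel 4-5: Δb = 1.7 m, d̄ = (0.98+0.76)/2 = 0.87, v̄ = (0.219+0.209)/2 = 0.214 → q = 1.7×0.87×0.214 = 0.3165 m³/s
Panel 5-6: Δb = 4.9 m, d̄ = (0.76+0.23)/2 = 0.495, v̄ = (0.209+0.120)/2 = 0.1645 → q = 4.9×0.495×0.1645 = 0.3990 m³/s
Q = Σ q = 1.353 m³/s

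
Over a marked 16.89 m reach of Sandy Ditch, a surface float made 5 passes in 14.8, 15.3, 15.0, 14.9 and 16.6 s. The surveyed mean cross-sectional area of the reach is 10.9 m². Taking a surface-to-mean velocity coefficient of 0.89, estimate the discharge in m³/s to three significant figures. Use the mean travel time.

t̄ = (14.8 + 15.3 + 15.0 + 14.9 + 16.6) / 5 = 15.32 s
v_surface = L / t̄ = 16.89 / 15.32 = 1.102 m/s
v_mean = 0.89 × 1.102 = 0.9812 m/s
Q = A × v_mean = 10.9 × 0.9812 = 10.70 m³/s

10.7 m³/s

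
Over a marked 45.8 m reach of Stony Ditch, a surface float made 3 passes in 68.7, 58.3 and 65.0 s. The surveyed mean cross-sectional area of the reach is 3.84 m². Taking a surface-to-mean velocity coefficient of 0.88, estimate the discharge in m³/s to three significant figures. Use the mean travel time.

2.42 m³/s

t̄ = (68.7 + 58.3 + 65.0) / 3 = 64 s
v_surface = L / t̄ = 45.8 / 64 = 0.7156 m/s
v_mean = 0.88 × 0.7156 = 0.6298 m/s
Q = A × v_mean = 3.84 × 0.6298 = 2.418 m³/s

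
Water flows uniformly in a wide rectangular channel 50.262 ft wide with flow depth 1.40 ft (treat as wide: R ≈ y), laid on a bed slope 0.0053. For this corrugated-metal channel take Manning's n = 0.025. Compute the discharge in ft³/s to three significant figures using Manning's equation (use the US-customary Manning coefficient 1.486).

381 ft³/s

A = b·y = 50.262 × 1.40 = 70.37 ft²
Wide channel: R ≈ y = 1.40 ft
Q = (1.486/n)·A·R^(2/3)·S^(1/2) = (1.486/0.025) × 70.37 × 1.400^(2/3) × 0.0053^(1/2) = 381.1 ft³/s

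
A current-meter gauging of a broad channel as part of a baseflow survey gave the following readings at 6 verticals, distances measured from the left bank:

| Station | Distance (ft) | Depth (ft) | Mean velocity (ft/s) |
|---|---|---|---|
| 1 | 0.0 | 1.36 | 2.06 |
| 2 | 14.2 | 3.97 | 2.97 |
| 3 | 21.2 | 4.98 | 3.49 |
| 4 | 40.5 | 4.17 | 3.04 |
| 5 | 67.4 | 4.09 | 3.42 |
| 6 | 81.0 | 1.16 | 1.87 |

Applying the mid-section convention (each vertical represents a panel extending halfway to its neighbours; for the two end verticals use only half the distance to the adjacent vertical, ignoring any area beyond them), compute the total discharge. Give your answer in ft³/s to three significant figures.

964 ft³/s

w_1 = (14.2 − 0.0)/2 = 7.1 ft; q_1 = 2.06 × 1.36 × 7.1 = 19.89 ft³/s
w_2 = (21.2 − 0.0)/2 = 10.6 ft; q_2 = 2.97 × 3.97 × 10.6 = 125.0 ft³/s
w_3 = (40.5 − 14.2)/2 = 13.15 ft; q_3 = 3.49 × 4.98 × 13.15 = 228.5 ft³/s
w_4 = (67.4 − 21.2)/2 = 23.1 ft; q_4 = 3.04 × 4.17 × 23.1 = 292.8 ft³/s
w_5 = (81.0 − 40.5)/2 = 20.25 ft; q_5 = 3.42 × 4.09 × 20.25 = 283.3 ft³/s
w_6 = (81.0 − 67.4)/2 = 6.8 ft; q_6 = 1.87 × 1.16 × 6.8 = 14.75 ft³/s
Q = Σ qᵢ = 964.3 ft³/s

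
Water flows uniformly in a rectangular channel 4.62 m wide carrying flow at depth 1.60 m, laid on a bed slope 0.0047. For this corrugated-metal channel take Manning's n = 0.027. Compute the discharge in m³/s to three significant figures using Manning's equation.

A = b·y = 4.62 × 1.60 = 7.392 m²
P = b + 2y = 4.62 + 2×1.60 = 7.820 m
R = A/P = 7.392/7.820 = 0.9453 m
Q = (1/n)·A·R^(2/3)·S^(1/2) = (1/0.027) × 7.392 × 0.9453^(2/3) × 0.0047^(1/2) = 18.08 m³/s

18.1 m³/s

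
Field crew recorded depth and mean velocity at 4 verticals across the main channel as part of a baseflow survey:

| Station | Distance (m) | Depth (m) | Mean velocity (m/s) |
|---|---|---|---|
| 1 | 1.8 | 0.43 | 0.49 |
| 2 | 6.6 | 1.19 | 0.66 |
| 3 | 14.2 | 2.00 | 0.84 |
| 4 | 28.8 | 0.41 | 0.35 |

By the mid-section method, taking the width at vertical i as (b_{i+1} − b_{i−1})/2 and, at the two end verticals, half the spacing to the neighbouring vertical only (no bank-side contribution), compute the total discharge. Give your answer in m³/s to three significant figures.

w_1 = (6.6 − 1.8)/2 = 2.4 m; q_1 = 0.49 × 0.43 × 2.4 = 0.5057 m³/s
w_2 = (14.2 − 1.8)/2 = 6.2 m; q_2 = 0.66 × 1.19 × 6.2 = 4.869 m³/s
w_3 = (28.8 − 6.6)/2 = 11.1 m; q_3 = 0.84 × 2.00 × 11.1 = 18.65 m³/s
w_4 = (28.8 − 14.2)/2 = 7.3 m; q_4 = 0.35 × 0.41 × 7.3 = 1.048 m³/s
Q = Σ qᵢ = 25.07 m³/s

25.1 m³/s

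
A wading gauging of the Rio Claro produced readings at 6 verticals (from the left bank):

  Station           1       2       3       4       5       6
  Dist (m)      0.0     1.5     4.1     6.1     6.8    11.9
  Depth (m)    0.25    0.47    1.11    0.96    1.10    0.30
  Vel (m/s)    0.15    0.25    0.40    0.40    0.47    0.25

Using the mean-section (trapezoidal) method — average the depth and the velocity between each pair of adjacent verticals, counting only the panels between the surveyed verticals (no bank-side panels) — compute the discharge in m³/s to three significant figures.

Panel 1-2: Δb = 1.5 m, d̄ = (0.25+0.47)/2 = 0.36, v̄ = (0.15+0.25)/2 = 0.2 → q = 1.5×0.36×0.2 = 0.1080 m³/s
Panel 2-3: Δb = 2.6 m, d̄ = (0.47+1.11)/2 = 0.79, v̄ = (0.25+0.40)/2 = 0.325 → q = 2.6×0.79×0.325 = 0.6676 m³/s
Panel 3-4: Δb = 2 m, d̄ = (1.11+0.96)/2 = 1.035, v̄ = (0.40+0.40)/2 = 0.4 → q = 2×1.035×0.4 = 0.8280 m³/s
Panel 4-5: Δb = 0.7 m, d̄ = (0.96+1.10)/2 = 1.03, v̄ = (0.40+0.47)/2 = 0.435 → q = 0.7×1.03×0.435 = 0.3136 m³/s
Panel 5-6: Δb = 5.1 m, d̄ = (1.10+0.30)/2 = 0.7, v̄ = (0.47+0.25)/2 = 0.36 → q = 5.1×0.7×0.36 = 1.285 m³/s
Q = Σ q = 3.202 m³/s

3.20 m³/s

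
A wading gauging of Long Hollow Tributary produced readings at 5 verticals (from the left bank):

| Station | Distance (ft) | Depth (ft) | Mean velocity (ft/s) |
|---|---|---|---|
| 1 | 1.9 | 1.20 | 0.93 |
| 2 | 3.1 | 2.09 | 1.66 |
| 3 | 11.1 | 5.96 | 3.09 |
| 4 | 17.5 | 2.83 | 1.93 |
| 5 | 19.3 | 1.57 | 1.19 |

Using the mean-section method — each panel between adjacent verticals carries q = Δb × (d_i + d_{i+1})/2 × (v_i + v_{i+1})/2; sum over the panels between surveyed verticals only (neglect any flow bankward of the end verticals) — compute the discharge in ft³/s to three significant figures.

156 ft³/s

Panel 1-2: Δb = 1.2 ft, d̄ = (1.20+2.09)/2 = 1.645, v̄ = (0.93+1.66)/2 = 1.295 → q = 1.2×1.645×1.295 = 2.556 ft³/s
Panel 2-3: Δb = 8 ft, d̄ = (2.09+5.96)/2 = 4.025, v̄ = (1.66+3.09)/2 = 2.375 → q = 8×4.025×2.375 = 76.48 ft³/s
Panel 3-4: Δb = 6.4 ft, d̄ = (5.96+2.83)/2 = 4.395, v̄ = (3.09+1.93)/2 = 2.51 → q = 6.4×4.395×2.51 = 70.60 ft³/s
Panel 4-5: Δb = 1.8 ft, d̄ = (2.83+1.57)/2 = 2.2, v̄ = (1.93+1.19)/2 = 1.56 → q = 1.8×2.2×1.56 = 6.178 ft³/s
Q = Σ q = 155.8 ft³/s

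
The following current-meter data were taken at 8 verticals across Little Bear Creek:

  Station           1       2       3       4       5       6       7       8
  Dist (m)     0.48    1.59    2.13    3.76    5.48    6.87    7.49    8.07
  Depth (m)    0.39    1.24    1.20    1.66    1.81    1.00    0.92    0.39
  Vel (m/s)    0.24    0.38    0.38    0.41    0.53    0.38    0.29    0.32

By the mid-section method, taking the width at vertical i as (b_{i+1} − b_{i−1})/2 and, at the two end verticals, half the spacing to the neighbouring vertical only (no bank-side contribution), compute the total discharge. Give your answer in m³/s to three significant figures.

4.15 m³/s

w_1 = (1.59 − 0.48)/2 = 0.555 m; q_1 = 0.24 × 0.39 × 0.555 = 0.05195 m³/s
w_2 = (2.13 − 0.48)/2 = 0.825 m; q_2 = 0.38 × 1.24 × 0.825 = 0.3887 m³/s
w_3 = (3.76 − 1.59)/2 = 1.085 m; q_3 = 0.38 × 1.20 × 1.085 = 0.4948 m³/s
w_4 = (5.48 − 2.13)/2 = 1.675 m; q_4 = 0.41 × 1.66 × 1.675 = 1.140 m³/s
w_5 = (6.87 − 3.76)/2 = 1.555 m; q_5 = 0.53 × 1.81 × 1.555 = 1.492 m³/s
w_6 = (7.49 − 5.48)/2 = 1.005 m; q_6 = 0.38 × 1.00 × 1.005 = 0.3819 m³/s
w_7 = (8.07 − 6.87)/2 = 0.6 m; q_7 = 0.29 × 0.92 × 0.6 = 0.1601 m³/s
w_8 = (8.07 − 7.49)/2 = 0.29 m; q_8 = 0.32 × 0.39 × 0.29 = 0.03619 m³/s
Q = Σ qᵢ = 4.145 m³/s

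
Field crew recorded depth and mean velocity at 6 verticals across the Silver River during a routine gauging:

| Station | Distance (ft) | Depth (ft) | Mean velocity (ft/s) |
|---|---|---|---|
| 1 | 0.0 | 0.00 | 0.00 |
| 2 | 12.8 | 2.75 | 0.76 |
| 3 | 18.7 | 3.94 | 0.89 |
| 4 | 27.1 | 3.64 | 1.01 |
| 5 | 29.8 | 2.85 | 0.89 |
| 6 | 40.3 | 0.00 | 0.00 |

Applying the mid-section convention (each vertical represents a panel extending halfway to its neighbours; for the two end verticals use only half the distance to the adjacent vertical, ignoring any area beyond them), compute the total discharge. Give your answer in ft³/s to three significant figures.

w_2 = (18.7 − 0.0)/2 = 9.35 ft; q_2 = 0.76 × 2.75 × 9.35 = 19.54 ft³/s
w_3 = (27.1 − 12.8)/2 = 7.15 ft; q_3 = 0.89 × 3.94 × 7.15 = 25.07 ft³/s
w_4 = (29.8 − 18.7)/2 = 5.55 ft; q_4 = 1.01 × 3.64 × 5.55 = 20.40 ft³/s
w_5 = (40.3 − 27.1)/2 = 6.6 ft; q_5 = 0.89 × 2.85 × 6.6 = 16.74 ft³/s
Stations 1, 6 contribute zero (depth or velocity is 0).
Q = Σ qᵢ = 81.76 ft³/s

81.8 ft³/s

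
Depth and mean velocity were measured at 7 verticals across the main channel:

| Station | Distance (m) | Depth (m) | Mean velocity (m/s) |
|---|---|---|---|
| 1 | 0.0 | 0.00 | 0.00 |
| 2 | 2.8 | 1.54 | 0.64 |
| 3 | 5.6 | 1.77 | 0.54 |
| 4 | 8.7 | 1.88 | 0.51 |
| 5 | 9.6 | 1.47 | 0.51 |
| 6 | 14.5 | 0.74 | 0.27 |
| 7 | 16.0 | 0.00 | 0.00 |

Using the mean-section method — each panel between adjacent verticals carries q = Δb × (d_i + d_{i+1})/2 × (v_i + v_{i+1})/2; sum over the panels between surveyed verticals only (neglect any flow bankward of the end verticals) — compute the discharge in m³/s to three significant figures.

Panel 1-2: Δb = 2.8 m, d̄ = (0.00+1.54)/2 = 0.77, v̄ = (0.00+0.64)/2 = 0.32 → q = 2.8×0.77×0.32 = 0.6899 m³/s
Panel 2-3: Δb = 2.8 m, d̄ = (1.54+1.77)/2 = 1.655, v̄ = (0.64+0.54)/2 = 0.59 → q = 2.8×1.655×0.59 = 2.734 m³/s
Panel 3-4: Δb = 3.1 m, d̄ = (1.77+1.88)/2 = 1.825, v̄ = (0.54+0.51)/2 = 0.525 → q = 3.1×1.825×0.525 = 2.970 m³/s
Panel 4-5: Δb = 0.9 m, d̄ = (1.88+1.47)/2 = 1.675, v̄ = (0.51+0.51)/2 = 0.51 → q = 0.9×1.675×0.51 = 0.7688 m³/s
Panel 5-6: Δb = 4.9 m, d̄ = (1.47+0.74)/2 = 1.105, v̄ = (0.51+0.27)/2 = 0.39 → q = 4.9×1.105×0.39 = 2.112 m³/s
Panel 6-7: Δb = 1.5 m, d̄ = (0.74+0.00)/2 = 0.37, v̄ = (0.27+0.00)/2 = 0.135 → q = 1.5×0.37×0.135 = 0.07493 m³/s
Q = Σ q = 9.350 m³/s

9.35 m³/s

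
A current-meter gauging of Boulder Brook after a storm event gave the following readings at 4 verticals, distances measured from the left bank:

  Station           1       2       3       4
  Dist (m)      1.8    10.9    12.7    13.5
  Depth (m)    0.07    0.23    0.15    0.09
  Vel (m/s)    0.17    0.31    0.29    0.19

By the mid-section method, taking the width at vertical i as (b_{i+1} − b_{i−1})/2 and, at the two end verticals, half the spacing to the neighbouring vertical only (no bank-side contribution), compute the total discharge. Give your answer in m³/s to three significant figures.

0.506 m³/s

w_1 = (10.9 − 1.8)/2 = 4.55 m; q_1 = 0.17 × 0.07 × 4.55 = 0.05415 m³/s
w_2 = (12.7 − 1.8)/2 = 5.45 m; q_2 = 0.31 × 0.23 × 5.45 = 0.3886 m³/s
w_3 = (13.5 − 10.9)/2 = 1.3 m; q_3 = 0.29 × 0.15 × 1.3 = 0.05655 m³/s
w_4 = (13.5 − 12.7)/2 = 0.4 m; q_4 = 0.19 × 0.09 × 0.4 = 0.006840 m³/s
Q = Σ qᵢ = 0.5061 m³/s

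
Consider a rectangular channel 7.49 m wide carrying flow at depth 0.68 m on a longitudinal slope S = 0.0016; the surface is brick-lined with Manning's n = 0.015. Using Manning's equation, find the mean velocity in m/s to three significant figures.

1.85 m/s

A = b·y = 7.49 × 0.68 = 5.093 m²
P = b + 2y = 7.49 + 2×0.68 = 8.850 m
R = A/P = 5.093/8.850 = 0.5755 m
Q = (1/n)·A·R^(2/3)·S^(1/2) = (1/0.015) × 5.093 × 0.5755^(2/3) × 0.0016^(1/2) = 9.397 m³/s
V = Q/A = 9.397/5.093 = 1.845 m/s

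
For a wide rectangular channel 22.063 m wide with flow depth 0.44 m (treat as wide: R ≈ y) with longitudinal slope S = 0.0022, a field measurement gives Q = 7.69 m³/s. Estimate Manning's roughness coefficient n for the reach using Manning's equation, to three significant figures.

0.0343

A = b·y = 22.063 × 0.44 = 9.708 m²
Wide channel: R ≈ y = 0.44 m
n = (1/Q)·A·R^(2/3)·S^(1/2) = (1/7.69) × 9.708 × 0.5785 × 0.04690 = 0.03425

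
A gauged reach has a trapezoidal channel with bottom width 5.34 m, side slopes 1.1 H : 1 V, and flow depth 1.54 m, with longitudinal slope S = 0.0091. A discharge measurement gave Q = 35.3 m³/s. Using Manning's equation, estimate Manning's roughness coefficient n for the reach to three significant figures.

0.0310

A = (b + z·y)·y = (5.34 + 1.1×1.54)×1.54 = 10.83 m²
P = b + 2y√(1+z²) = 5.34 + 2×1.54×√(1+1.1²) = 9.919 m
R = A/P = 10.83/9.919 = 1.092 m
n = (1/Q)·A·R^(2/3)·S^(1/2) = (1/35.3) × 10.83 × 1.061 × 0.09539 = 0.03104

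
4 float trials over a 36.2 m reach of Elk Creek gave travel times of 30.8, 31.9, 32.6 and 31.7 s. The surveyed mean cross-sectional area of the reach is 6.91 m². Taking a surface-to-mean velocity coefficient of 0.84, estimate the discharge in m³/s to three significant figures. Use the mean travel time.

t̄ = (30.8 + 31.9 + 32.6 + 31.7) / 4 = 31.75 s
v_surface = L / t̄ = 36.2 / 31.75 = 1.140 m/s
v_mean = 0.84 × 1.140 = 0.9577 m/s
Q = A × v_mean = 6.91 × 0.9577 = 6.618 m³/s

6.62 m³/s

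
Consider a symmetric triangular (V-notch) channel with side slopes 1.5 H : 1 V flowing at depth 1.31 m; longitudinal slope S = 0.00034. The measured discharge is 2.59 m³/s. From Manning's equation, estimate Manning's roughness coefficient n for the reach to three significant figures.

0.0122

A = z·y² = 1.5×1.31² = 2.574 m²
P = 2y√(1+z²) = 2×1.31×√(1+1.5²) = 4.723 m
R = A/P = 2.574/4.723 = 0.5450 m
n = (1/Q)·A·R^(2/3)·S^(1/2) = (1/2.59) × 2.574 × 0.6672 × 0.01844 = 0.01223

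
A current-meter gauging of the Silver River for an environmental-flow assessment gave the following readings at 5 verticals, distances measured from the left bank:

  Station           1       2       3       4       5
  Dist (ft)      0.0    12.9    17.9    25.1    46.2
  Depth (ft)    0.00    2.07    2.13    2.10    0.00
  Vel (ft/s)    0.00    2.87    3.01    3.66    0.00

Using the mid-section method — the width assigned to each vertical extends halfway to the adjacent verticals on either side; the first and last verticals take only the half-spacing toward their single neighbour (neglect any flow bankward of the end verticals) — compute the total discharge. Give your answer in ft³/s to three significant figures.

201 ft³/s

w_2 = (17.9 − 0.0)/2 = 8.95 ft; q_2 = 2.87 × 2.07 × 8.95 = 53.17 ft³/s
w_3 = (25.1 − 12.9)/2 = 6.1 ft; q_3 = 3.01 × 2.13 × 6.1 = 39.11 ft³/s
w_4 = (46.2 − 17.9)/2 = 14.15 ft; q_4 = 3.66 × 2.10 × 14.15 = 108.8 ft³/s
Stations 1, 5 contribute zero (depth or velocity is 0).
Q = Σ qᵢ = 201.0 ft³/s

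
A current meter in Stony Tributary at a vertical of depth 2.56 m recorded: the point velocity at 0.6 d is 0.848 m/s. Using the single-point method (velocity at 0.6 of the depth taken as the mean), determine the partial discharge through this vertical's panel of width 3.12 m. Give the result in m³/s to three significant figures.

6.77 m³/s

v̄ = v₀.₆ = 0.848 m/s
q = v̄ × d × w = 0.8480 × 2.56 × 3.12 = 6.773 m³/s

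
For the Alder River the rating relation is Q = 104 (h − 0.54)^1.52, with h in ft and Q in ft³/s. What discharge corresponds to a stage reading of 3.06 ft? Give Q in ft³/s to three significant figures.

Q = 104 × (3.06 − 0.54)^1.52 = 104 × 2.52^1.52 = 423.8 ft³/s

424 ft³/s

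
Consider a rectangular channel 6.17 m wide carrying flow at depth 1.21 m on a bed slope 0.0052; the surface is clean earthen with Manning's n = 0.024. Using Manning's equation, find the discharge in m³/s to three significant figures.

20.4 m³/s

A = b·y = 6.17 × 1.21 = 7.466 m²
P = b + 2y = 6.17 + 2×1.21 = 8.590 m
R = A/P = 7.466/8.590 = 0.8691 m
Q = (1/n)·A·R^(2/3)·S^(1/2) = (1/0.024) × 7.466 × 0.8691^(2/3) × 0.0052^(1/2) = 20.43 m³/s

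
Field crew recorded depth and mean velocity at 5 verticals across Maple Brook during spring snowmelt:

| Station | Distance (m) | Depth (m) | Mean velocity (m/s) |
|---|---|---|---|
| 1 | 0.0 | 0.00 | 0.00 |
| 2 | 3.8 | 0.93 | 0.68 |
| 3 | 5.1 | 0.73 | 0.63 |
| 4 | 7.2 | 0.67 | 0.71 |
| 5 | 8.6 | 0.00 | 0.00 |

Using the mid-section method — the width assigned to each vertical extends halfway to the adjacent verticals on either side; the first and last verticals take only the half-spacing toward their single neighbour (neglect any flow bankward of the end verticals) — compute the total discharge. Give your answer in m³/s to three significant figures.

w_2 = (5.1 − 0.0)/2 = 2.55 m; q_2 = 0.68 × 0.93 × 2.55 = 1.613 m³/s
w_3 = (7.2 − 3.8)/2 = 1.7 m; q_3 = 0.63 × 0.73 × 1.7 = 0.7818 m³/s
w_4 = (8.6 − 5.1)/2 = 1.75 m; q_4 = 0.71 × 0.67 × 1.75 = 0.8325 m³/s
Stations 1, 5 contribute zero (depth or velocity is 0).
Q = Σ qᵢ = 3.227 m³/s

3.23 m³/s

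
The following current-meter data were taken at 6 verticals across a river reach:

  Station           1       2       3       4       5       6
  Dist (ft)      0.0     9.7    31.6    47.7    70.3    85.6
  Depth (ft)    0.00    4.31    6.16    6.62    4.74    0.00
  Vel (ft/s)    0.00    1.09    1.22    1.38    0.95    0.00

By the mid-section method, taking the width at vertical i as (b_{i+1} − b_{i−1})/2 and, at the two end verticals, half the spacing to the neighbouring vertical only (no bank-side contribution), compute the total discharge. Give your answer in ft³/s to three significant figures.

479 ft³/s

w_2 = (31.6 − 0.0)/2 = 15.8 ft; q_2 = 1.09 × 4.31 × 15.8 = 74.23 ft³/s
w_3 = (47.7 − 9.7)/2 = 19 ft; q_3 = 1.22 × 6.16 × 19 = 142.8 ft³/s
w_4 = (70.3 − 31.6)/2 = 19.35 ft; q_4 = 1.38 × 6.62 × 19.35 = 176.8 ft³/s
w_5 = (85.6 − 47.7)/2 = 18.95 ft; q_5 = 0.95 × 4.74 × 18.95 = 85.33 ft³/s
Stations 1, 6 contribute zero (depth or velocity is 0).
Q = Σ qᵢ = 479.1 ft³/s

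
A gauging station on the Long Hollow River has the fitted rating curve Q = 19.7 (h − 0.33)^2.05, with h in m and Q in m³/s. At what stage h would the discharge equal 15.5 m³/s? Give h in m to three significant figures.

h − h₀ = (Q/C)^(1/b) = (15.5/19.7)^(1/2.05) = 0.8896 m
h = 0.33 + 0.8896 = 1.220 m

1.22 m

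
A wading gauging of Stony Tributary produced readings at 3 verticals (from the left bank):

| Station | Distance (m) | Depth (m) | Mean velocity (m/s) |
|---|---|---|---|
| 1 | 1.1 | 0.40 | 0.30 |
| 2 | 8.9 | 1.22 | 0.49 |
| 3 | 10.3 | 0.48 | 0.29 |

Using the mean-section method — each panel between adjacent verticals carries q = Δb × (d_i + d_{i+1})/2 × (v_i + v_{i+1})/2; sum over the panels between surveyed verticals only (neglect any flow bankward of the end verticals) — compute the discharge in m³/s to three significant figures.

2.96 m³/s

Panel 1-2: Δb = 7.8 m, d̄ = (0.40+1.22)/2 = 0.81, v̄ = (0.30+0.49)/2 = 0.395 → q = 7.8×0.81×0.395 = 2.496 m³/s
Panel 2-3: Δb = 1.4 m, d̄ = (1.22+0.48)/2 = 0.85, v̄ = (0.49+0.29)/2 = 0.39 → q = 1.4×0.85×0.39 = 0.4641 m³/s
Q = Σ q = 2.960 m³/s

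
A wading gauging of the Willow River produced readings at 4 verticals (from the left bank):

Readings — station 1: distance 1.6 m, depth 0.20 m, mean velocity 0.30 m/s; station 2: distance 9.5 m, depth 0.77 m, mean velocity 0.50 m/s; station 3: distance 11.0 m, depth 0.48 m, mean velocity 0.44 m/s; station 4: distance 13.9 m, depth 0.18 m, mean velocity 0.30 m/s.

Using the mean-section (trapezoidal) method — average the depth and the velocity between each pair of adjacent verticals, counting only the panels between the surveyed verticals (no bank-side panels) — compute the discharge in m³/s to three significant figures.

Panel 1-2: Δb = 7.9 m, d̄ = (0.20+0.77)/2 = 0.485, v̄ = (0.30+0.50)/2 = 0.4 → q = 7.9×0.485×0.4 = 1.533 m³/s
Panel 2-3: Δb = 1.5 m, d̄ = (0.77+0.48)/2 = 0.625, v̄ = (0.50+0.44)/2 = 0.47 → q = 1.5×0.625×0.47 = 0.4406 m³/s
Panel 3-4: Δb = 2.9 m, d̄ = (0.48+0.18)/2 = 0.33, v̄ = (0.44+0.30)/2 = 0.37 → q = 2.9×0.33×0.37 = 0.3541 m³/s
Q = Σ q = 2.327 m³/s

2.33 m³/s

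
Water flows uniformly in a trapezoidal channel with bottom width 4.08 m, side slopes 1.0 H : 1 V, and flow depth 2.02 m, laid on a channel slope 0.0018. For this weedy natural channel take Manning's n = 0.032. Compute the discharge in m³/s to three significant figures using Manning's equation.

A = (b + z·y)·y = (4.08 + 1.0×2.02)×2.02 = 12.32 m²
P = b + 2y√(1+z²) = 4.08 + 2×2.02×√(1+1.0²) = 9.793 m
R = A/P = 12.32/9.793 = 1.258 m
Q = (1/n)·A·R^(2/3)·S^(1/2) = (1/0.032) × 12.32 × 1.258^(2/3) × 0.0018^(1/2) = 19.04 m³/s

19.0 m³/s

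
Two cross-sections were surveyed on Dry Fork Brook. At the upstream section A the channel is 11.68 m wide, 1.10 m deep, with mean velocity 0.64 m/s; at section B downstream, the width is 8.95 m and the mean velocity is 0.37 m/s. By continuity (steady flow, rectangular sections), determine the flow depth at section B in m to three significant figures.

2.48 m

Q = A₁V₁ = (11.68×1.10) × 0.64 = 8.223 m³/s
d₂ = Q/(b₂ V₂) = 8.223/(8.95×0.37) = 2.483 m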